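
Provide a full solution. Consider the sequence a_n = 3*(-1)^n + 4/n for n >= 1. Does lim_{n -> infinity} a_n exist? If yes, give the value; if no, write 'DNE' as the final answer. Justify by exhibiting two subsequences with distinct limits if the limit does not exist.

Examine the behaviour of a_n along subsequences.
a_{2k} = 3 + 4/(2k) -> 3. a_{2k+1} = -3 + 4/(2k+1) -> -3.
Since these two subsequential limits are 3 and -3, distinct, the full sequence cannot converge (a convergent sequence has all subsequences tending to the same limit). So lim a_n does not exist.

DNE


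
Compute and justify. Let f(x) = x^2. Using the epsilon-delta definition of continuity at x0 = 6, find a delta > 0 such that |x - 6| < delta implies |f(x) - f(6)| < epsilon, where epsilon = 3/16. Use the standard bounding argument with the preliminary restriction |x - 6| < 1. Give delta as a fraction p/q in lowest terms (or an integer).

Factor: |x^2 - (6)^2| = |x - 6| * |x + 6|.
Impose |x - 6| < 1 first. Then |x + 6| = |(x - 6) + 2*(6)| <= |x - 6| + 2*|6| < 1 + 12 = 13.
So |x^2 - (6)^2| < delta * 13.
We need delta * 13 <= 3/16, i.e. delta <= 3/16/13 = 3/208.
Since 3/208 < 1, this is tighter than 1; take delta = 3/208.
So delta = 3/208 works.

3/208


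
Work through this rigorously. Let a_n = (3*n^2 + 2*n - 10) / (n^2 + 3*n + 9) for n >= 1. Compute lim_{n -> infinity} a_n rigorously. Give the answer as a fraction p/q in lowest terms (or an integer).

Divide numerator and denominator by n^2, the highest power:
numerator / n^2 = 3 + 2/n - 10/n^2
denominator / n^2 = 1 + 3/n + 9/n^2
As n -> infinity, all terms of the form c/n^k (k >= 1) tend to 0.
So numerator / n^2 -> 3 and denominator / n^2 -> 1.
Therefore lim a_n = 3.

3


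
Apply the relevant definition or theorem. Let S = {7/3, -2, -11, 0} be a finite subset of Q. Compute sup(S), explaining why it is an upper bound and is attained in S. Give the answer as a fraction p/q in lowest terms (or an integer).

S is finite, so sup(S) = max(S).
Sorted decreasing:
7/3, 0, -2, -11
The extremum is 7/3.
For every x in S, x <= 7/3. And 7/3 is in S, so it is attained.
Therefore sup(S) = 7/3.

7/3


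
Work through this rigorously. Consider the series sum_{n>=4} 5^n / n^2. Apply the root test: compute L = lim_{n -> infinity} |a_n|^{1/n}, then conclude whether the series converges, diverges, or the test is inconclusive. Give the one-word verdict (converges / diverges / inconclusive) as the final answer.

Let a_n denote the general term. Form |a_n|^(1/n) and simplify:
|a_n|^(1/n) = 5/n^(2/n)
Take the limit as n -> infinity: L = 5.
Since L = 5 > 1, the root test implies divergence.

diverges


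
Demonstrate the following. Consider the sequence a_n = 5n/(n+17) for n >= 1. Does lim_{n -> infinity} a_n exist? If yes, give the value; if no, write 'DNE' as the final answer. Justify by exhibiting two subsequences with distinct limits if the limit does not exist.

Examine the behaviour of a_n along subsequences.
Even-n subsequence a_{2k} = 5(2k)/(2k+17) -> 5. Odd-n subsequence a_{2k+1} = 5(2k+1)/(2k+18) -> 5. Both tend to 5, which suggests the limit is 5; verify directly.
|a_n - 5| = |5n - 5(n+17)| / (n+17) = 85/(n+17) < 85/n for every n >= 1.
Given epsilon > 0, choose a positive integer N > 85/epsilon. Then for all n >= N, |a_n - 5| < 85/n <= 85/N < epsilon.
So by the definition of the limit, lim a_n exists and equals 5.

5


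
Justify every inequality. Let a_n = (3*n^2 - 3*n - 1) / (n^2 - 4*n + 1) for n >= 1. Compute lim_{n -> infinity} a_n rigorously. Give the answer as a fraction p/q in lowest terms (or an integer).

Divide numerator and denominator by n^2, the highest power:
numerator / n^2 = 3 - 3/n - 1/n^2
denominator / n^2 = 1 - 4/n + n^(-2)
As n -> infinity, all terms of the form c/n^k (k >= 1) tend to 0.
So numerator / n^2 -> 3 and denominator / n^2 -> 1.
Therefore lim a_n = 3.

3


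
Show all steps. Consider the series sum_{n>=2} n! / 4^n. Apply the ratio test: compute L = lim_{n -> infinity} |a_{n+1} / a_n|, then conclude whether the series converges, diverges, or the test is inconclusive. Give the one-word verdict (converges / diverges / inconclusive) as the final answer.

Let a_n denote the general term. Form the ratio a_{n+1}/a_n and simplify:
a_{n+1}/a_n = n/4 + 1/4
Take the limit as n -> infinity: L = infinity.
Since L = infinity > 1 (or L = infinity), the ratio test implies the series diverges.

diverges


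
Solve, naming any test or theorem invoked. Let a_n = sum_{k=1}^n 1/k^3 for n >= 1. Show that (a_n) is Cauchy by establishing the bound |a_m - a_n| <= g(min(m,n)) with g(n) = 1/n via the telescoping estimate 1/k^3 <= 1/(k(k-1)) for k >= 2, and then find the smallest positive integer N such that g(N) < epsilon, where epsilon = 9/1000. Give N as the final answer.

For m > n >= 1: |a_m - a_n| = sum_{k=n+1}^m 1/k^3.
Use 1/k^3 <= 1/(k(k-1)) = 1/(k-1) - 1/k for k >= 2 (which holds since k^3 >= k^2 >= k(k-1) for k >= 2):
sum_{k=n+1}^m 1/k^3 <= sum_{k=n+1}^m (1/(k-1) - 1/k) = 1/n - 1/m <= 1/n.
By symmetry the same bound holds with n,m swapped, so |a_m - a_n| <= 1/min(m,n) = g(min(m,n)). Since g(n) -> 0, (a_n) is Cauchy.
Now solve g(N) < 9/1000: 1/N < 9/1000 <=> N > 1/(9/1000) = 1000/9.
The smallest integer strictly greater than 1000/9 is N = 112.
Check: g(112) = 1/112 < 9/1000; g(111) = 1/111 >= 9/1000. So N = 112.

112


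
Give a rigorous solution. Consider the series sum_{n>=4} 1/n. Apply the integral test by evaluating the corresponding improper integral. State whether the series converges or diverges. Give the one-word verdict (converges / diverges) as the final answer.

Let f(x) = 1/x. Then f is positive, continuous, and decreasing on [4, infinity), so the integral test applies.
Compute the improper integral int_{4}^infinity f(x) dx:
  antiderivative F(x) = log(x).
  As x -> infinity, log(x) -> infinity.
  So int = infinity - log(4) = infinity. By the integral test, the series diverges.

diverges


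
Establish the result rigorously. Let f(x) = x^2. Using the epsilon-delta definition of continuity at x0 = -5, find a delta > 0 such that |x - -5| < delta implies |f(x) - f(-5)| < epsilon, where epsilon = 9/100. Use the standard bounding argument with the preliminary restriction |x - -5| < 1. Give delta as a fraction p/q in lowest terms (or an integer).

Factor: |x^2 - (-5)^2| = |x - -5| * |x + -5|.
Impose |x - -5| < 1 first. Then |x + -5| = |(x - -5) + 2*(-5)| <= |x - -5| + 2*|-5| < 1 + 10 = 11.
So |x^2 - (-5)^2| < delta * 11.
We need delta * 11 <= 9/100, i.e. delta <= 9/100/11 = 9/1100.
Since 9/1100 < 1, this is tighter than 1; take delta = 9/1100.
So delta = 9/1100 works.

9/1100


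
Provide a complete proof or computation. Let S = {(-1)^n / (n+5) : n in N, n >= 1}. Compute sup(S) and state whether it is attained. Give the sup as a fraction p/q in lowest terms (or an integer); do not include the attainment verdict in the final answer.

Analysis:
- Values: -1/6, 1/7, -1/8, 1/9, -1/10, ...
- Positive terms (even n): 1/(2+5), 1/(4+5), ... decreasing -> max = 1/7 (n=2).
- Negative terms (odd n): -1/(1+5), -1/(3+5), ... increasing -> min = -1/6 (n=1).
- So sup = 1/7 (attained at n=2); inf = -1/6 (attained at n=1).
Conclusion: sup(S) = 1/7, attained in S.

1/7


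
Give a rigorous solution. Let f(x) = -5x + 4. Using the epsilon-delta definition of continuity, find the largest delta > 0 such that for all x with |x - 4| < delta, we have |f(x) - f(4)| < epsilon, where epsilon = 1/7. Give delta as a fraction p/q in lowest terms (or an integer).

We compute f(4) = -5*(4) + 4 = -16.
|f(x) - f(4)| = |-5x + 4 - (-16)| = |-5(x - 4)| = 5|x - 4|.
We need 5|x - 4| < 1/7, i.e. |x - 4| < 1/7 / 5 = 1/35.
So any delta <= 1/35 works. Conversely, if delta > 1/35, then x = 4 + 1/35 satisfies |x - 4| = 1/35 < delta but |f(x) - f(4)| = 5 * 1/35 = 1/7, which is not < 1/7; so no larger delta works.
Hence the largest such delta is 1/35.

1/35


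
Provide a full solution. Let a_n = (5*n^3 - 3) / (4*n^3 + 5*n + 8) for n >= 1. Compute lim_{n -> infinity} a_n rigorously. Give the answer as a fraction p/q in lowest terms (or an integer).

Divide numerator and denominator by n^3, the highest power:
numerator / n^3 = 5 - 3/n^3
denominator / n^3 = 4 + 5/n^2 + 8/n^3
As n -> infinity, all terms of the form c/n^k (k >= 1) tend to 0.
So numerator / n^3 -> 5 and denominator / n^3 -> 4.
Therefore lim a_n = 5/4.

5/4


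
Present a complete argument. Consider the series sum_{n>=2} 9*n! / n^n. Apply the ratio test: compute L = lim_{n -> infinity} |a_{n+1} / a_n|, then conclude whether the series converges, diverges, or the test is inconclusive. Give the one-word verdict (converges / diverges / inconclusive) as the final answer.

Let a_n denote the general term. Form the ratio a_{n+1}/a_n and simplify:
a_{n+1}/a_n = (n/(n + 1))^n
Take the limit as n -> infinity: L = exp(-1).
Since L = exp(-1) < 1, the ratio test implies the series converges.

converges


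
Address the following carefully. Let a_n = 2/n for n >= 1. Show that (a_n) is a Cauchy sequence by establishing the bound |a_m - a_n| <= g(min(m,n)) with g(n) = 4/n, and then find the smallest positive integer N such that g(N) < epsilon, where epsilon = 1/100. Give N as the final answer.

For any m, n >= 1, by the triangle inequality:
|a_m - a_n| = |2/m - 2/n| <= 2*1/m + 2*1/n <= 4/min(m,n).
So g(n) = 4/n bounds the Cauchy difference. Since g(n) -> 0, (a_n) is Cauchy.
Now solve g(N) < 1/100: 4/N < 1/100 <=> N > 4 / (1/100) = 400.
The smallest integer strictly greater than 400 is N = 401.
Check: g(401) = 4/401 = 4/401 < 1/100; g(400) = 1/100 >= 1/100. So N = 401.

401


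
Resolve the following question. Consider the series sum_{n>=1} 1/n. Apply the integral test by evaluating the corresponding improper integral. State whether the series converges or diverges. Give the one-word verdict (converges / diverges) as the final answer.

Let f(x) = 1/x. Then f is positive, continuous, and decreasing on [1, infinity), so the integral test applies.
Compute the improper integral int_{1}^infinity f(x) dx:
  antiderivative F(x) = log(x).
  As x -> infinity, log(x) -> infinity.
  So int = infinity - log(1) = infinity. By the integral test, the series diverges.

diverges


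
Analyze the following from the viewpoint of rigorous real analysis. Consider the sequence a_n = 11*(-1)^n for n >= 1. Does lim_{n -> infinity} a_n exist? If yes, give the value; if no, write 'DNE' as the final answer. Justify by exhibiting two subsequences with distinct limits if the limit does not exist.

Examine the behaviour of a_n along subsequences.
Even-n subsequence a_{2k} = 11 -> 11. Odd-n subsequence a_{2k+1} = -11 -> -11.
Since these two subsequential limits are 11 and -11, distinct, the full sequence cannot converge (a convergent sequence has all subsequences tending to the same limit). So lim a_n does not exist.

DNE


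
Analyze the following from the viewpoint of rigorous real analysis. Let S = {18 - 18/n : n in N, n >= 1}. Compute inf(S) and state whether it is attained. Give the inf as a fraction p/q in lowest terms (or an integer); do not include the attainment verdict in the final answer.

Analysis:
- Values: 0, 9, 12, 27/2, ... strictly increasing.
- Minimum is 0 (n=1); inf = 0 (attained).
- 18 - 18/n -> 18 from below; sup = 18, not attained.
Conclusion: inf(S) = 0, attained in S.

0


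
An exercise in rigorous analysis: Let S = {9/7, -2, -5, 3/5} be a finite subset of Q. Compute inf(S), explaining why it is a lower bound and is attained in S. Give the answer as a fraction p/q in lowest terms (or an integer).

S is finite, so inf(S) = min(S).
Sorted increasing:
-5, -2, 3/5, 9/7
The extremum is -5.
For every x in S, x >= -5. And -5 is in S, so it is attained.
Therefore inf(S) = -5.

-5


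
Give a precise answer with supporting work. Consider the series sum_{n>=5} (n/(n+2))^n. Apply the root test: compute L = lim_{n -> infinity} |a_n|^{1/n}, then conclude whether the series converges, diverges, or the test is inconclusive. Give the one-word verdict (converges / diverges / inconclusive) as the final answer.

Let a_n denote the general term. Form |a_n|^(1/n) and simplify:
|a_n|^(1/n) = n/(n + 2)
Take the limit as n -> infinity: L = 1.
Since L = 1, the root test is inconclusive. (In fact a_n = (n/(n+2))^n -> e^(-2) != 0, so the nth-term test shows divergence; but the root test itself gives no conclusion.)

inconclusive


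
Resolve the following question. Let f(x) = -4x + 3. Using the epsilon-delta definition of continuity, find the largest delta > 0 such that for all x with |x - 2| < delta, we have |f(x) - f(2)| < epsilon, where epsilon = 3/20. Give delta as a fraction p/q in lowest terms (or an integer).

We compute f(2) = -4*(2) + 3 = -5.
|f(x) - f(2)| = |-4x + 3 - (-5)| = |-4(x - 2)| = 4|x - 2|.
We need 4|x - 2| < 3/20, i.e. |x - 2| < 3/20 / 4 = 3/80.
So any delta <= 3/80 works. Conversely, if delta > 3/80, then x = 2 + 3/80 satisfies |x - 2| = 3/80 < delta but |f(x) - f(2)| = 4 * 3/80 = 3/20, which is not < 3/20; so no larger delta works.
Hence the largest such delta is 3/80.

3/80


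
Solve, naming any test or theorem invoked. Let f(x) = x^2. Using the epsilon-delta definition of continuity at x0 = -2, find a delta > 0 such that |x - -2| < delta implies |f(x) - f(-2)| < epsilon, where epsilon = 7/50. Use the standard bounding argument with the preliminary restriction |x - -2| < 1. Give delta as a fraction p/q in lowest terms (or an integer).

Factor: |x^2 - (-2)^2| = |x - -2| * |x + -2|.
Impose |x - -2| < 1 first. Then |x + -2| = |(x - -2) + 2*(-2)| <= |x - -2| + 2*|-2| < 1 + 4 = 5.
So |x^2 - (-2)^2| < delta * 5.
We need delta * 5 <= 7/50, i.e. delta <= 7/50/5 = 7/250.
Since 7/250 < 1, this is tighter than 1; take delta = 7/250.
So delta = 7/250 works.

7/250


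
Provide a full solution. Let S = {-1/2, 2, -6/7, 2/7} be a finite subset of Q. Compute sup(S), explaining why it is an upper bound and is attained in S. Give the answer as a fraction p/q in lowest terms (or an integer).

S is finite, so sup(S) = max(S).
Sorted decreasing:
2, 2/7, -1/2, -6/7
The extremum is 2.
For every x in S, x <= 2. And 2 is in S, so it is attained.
Therefore sup(S) = 2.

2


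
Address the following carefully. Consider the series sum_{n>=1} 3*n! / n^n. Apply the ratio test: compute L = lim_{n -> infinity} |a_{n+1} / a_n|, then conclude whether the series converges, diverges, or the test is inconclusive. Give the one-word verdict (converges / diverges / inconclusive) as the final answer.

Let a_n denote the general term. Form the ratio a_{n+1}/a_n and simplify:
a_{n+1}/a_n = (n/(n + 1))^n
Take the limit as n -> infinity: L = exp(-1).
Since L = exp(-1) < 1, the ratio test implies the series converges.

converges


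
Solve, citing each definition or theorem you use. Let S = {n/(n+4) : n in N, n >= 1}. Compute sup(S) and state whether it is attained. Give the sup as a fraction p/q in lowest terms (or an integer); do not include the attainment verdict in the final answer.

Analysis:
- Values: 1/5, 1/3, 3/7, 1/2, ... strictly increasing.
- Minimum is 1/5 (n=1); inf = 1/5 (attained).
- n/(n+4) = 1 - 4/(n+4) -> 1 from below as n -> infinity, and never equals 1.
- So sup = 1 (not attained).
Conclusion: sup(S) = 1, not attained in S.

1


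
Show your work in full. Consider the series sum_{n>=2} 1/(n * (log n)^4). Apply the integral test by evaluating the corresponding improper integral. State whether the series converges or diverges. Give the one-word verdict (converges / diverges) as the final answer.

Let f(x) = 1/(x*log(x)^4). Then f is positive, continuous, and decreasing on [2, infinity), so the integral test applies.
Compute the improper integral int_{2}^infinity f(x) dx:
  antiderivative F(x) = -1/(3*log(x)^3).
  F(x) -> 0 as x -> infinity.  int = 0 - F(2) = 1/(3*log(2)^3) < infinity. By the integral test, the series converges.

converges


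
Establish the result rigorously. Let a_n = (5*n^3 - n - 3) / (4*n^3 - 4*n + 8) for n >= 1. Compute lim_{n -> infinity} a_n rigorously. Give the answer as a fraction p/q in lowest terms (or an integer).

Divide numerator and denominator by n^3, the highest power:
numerator / n^3 = 5 - 1/n^2 - 3/n^3
denominator / n^3 = 4 - 4/n^2 + 8/n^3
As n -> infinity, all terms of the form c/n^k (k >= 1) tend to 0.
So numerator / n^3 -> 5 and denominator / n^3 -> 4.
Therefore lim a_n = 5/4.

5/4


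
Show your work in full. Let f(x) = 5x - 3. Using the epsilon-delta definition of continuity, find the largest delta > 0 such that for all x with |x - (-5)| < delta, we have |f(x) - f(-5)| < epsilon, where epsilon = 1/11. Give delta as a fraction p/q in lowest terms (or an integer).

We compute f(-5) = 5*(-5) - 3 = -28.
|f(x) - f(-5)| = |5x - 3 - (-28)| = |5(x - (-5))| = 5|x - (-5)|.
We need 5|x - (-5)| < 1/11, i.e. |x - (-5)| < 1/11 / 5 = 1/55.
So any delta <= 1/55 works. Conversely, if delta > 1/55, then x = -5 + 1/55 satisfies |x - (-5)| = 1/55 < delta but |f(x) - f(-5)| = 5 * 1/55 = 1/11, which is not < 1/11; so no larger delta works.
Hence the largest such delta is 1/55.

1/55


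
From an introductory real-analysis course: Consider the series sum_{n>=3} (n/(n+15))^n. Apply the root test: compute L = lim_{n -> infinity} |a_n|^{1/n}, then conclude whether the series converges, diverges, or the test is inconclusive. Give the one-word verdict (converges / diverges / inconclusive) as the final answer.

Let a_n denote the general term. Form |a_n|^(1/n) and simplify:
|a_n|^(1/n) = n/(n + 15)
Take the limit as n -> infinity: L = 1.
Since L = 1, the root test is inconclusive. (In fact a_n = (n/(n+15))^n -> e^(-15) != 0, so the nth-term test shows divergence; but the root test itself gives no conclusion.)

inconclusive


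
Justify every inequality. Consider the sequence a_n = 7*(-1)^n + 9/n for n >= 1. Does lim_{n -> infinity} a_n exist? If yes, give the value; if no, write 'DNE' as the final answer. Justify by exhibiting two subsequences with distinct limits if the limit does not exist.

Examine the behaviour of a_n along subsequences.
a_{2k} = 7 + 9/(2k) -> 7. a_{2k+1} = -7 + 9/(2k+1) -> -7.
Since these two subsequential limits are 7 and -7, distinct, the full sequence cannot converge (a convergent sequence has all subsequences tending to the same limit). So lim a_n does not exist.

DNE


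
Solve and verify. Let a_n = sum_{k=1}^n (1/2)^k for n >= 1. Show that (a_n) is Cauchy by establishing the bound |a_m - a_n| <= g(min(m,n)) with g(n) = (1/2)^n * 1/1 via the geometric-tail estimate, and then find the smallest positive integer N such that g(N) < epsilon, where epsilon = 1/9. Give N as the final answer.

For m > n >= 1: |a_m - a_n| = sum_{k=n+1}^m (1/2)^k < sum_{k=n+1}^infinity (1/2)^k = (1/2)^(n+1) / (1 - 1/2) = (1/2)^n * (1/2) * (2/1) = (1/2)^n * 1/1.
So g(n) = (1/2)^n / 1. Since g(n) -> 0, (a_n) is Cauchy.
Now solve g(N) < 1/9: (1/2)^N / 1 < 1/9 <=> 2^N > 1 / (1 * 1/9) = 9.
Check powers of 2: 2^3 = 8 <= 9, 2^4 = 16 > 9.
So the smallest such N is 4. Check: g(4) = 1/(1 * 16) = 1/16 < 1/9.

4


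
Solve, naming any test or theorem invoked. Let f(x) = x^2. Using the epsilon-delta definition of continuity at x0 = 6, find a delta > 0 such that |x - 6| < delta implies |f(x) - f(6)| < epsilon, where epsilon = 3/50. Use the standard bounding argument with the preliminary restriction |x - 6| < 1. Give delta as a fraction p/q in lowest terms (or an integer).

Factor: |x^2 - (6)^2| = |x - 6| * |x + 6|.
Impose |x - 6| < 1 first. Then |x + 6| = |(x - 6) + 2*(6)| <= |x - 6| + 2*|6| < 1 + 12 = 13.
So |x^2 - (6)^2| < delta * 13.
We need delta * 13 <= 3/50, i.e. delta <= 3/50/13 = 3/650.
Since 3/650 < 1, this is tighter than 1; take delta = 3/650.
So delta = 3/650 works.

3/650


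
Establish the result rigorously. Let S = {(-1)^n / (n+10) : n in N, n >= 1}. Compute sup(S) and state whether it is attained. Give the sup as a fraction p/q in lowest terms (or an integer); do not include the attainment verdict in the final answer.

Analysis:
- Values: -1/11, 1/12, -1/13, 1/14, -1/15, ...
- Positive terms (even n): 1/(2+10), 1/(4+10), ... decreasing -> max = 1/12 (n=2).
- Negative terms (odd n): -1/(1+10), -1/(3+10), ... increasing -> min = -1/11 (n=1).
- So sup = 1/12 (attained at n=2); inf = -1/11 (attained at n=1).
Conclusion: sup(S) = 1/12, attained in S.

1/12


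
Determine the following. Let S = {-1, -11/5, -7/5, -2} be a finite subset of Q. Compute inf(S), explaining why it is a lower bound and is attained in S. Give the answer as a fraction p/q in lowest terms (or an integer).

S is finite, so inf(S) = min(S).
Sorted increasing:
-11/5, -2, -7/5, -1
The extremum is -11/5.
For every x in S, x >= -11/5. And -11/5 is in S, so it is attained.
Therefore inf(S) = -11/5.

-11/5


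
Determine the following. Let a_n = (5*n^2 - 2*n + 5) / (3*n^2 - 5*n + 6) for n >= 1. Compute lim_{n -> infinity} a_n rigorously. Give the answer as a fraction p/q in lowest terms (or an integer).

Divide numerator and denominator by n^2, the highest power:
numerator / n^2 = 5 - 2/n + 5/n^2
denominator / n^2 = 3 - 5/n + 6/n^2
As n -> infinity, all terms of the form c/n^k (k >= 1) tend to 0.
So numerator / n^2 -> 5 and denominator / n^2 -> 3.
Therefore lim a_n = 5/3.

5/3


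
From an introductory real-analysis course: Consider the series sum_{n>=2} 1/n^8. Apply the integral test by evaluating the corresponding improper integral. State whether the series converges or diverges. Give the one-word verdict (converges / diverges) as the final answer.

Let f(x) = x^(-8). Then f is positive, continuous, and decreasing on [2, infinity), so the integral test applies.
Compute the improper integral int_{2}^infinity f(x) dx:
  antiderivative F(x) = -1/(7*x^7).
  As x -> infinity, F(x) -> 0 (since p = 8 > 1).
  So int = F(infinity) - F(2) = 0 - (-1/896) = 1/896.
  Finite, so by the integral test, the series converges.

converges


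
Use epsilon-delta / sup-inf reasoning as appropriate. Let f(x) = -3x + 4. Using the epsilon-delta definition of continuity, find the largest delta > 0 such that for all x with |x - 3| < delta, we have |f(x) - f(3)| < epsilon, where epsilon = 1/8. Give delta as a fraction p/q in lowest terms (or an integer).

We compute f(3) = -3*(3) + 4 = -5.
|f(x) - f(3)| = |-3x + 4 - (-5)| = |-3(x - 3)| = 3|x - 3|.
We need 3|x - 3| < 1/8, i.e. |x - 3| < 1/8 / 3 = 1/24.
So any delta <= 1/24 works. Conversely, if delta > 1/24, then x = 3 + 1/24 satisfies |x - 3| = 1/24 < delta but |f(x) - f(3)| = 3 * 1/24 = 1/8, which is not < 1/8; so no larger delta works.
Hence the largest such delta is 1/24.

1/24


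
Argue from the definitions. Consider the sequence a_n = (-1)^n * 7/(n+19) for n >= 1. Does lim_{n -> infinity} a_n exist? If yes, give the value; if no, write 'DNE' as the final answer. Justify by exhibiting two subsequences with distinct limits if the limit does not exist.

Examine the behaviour of a_n along subsequences.
Even-n subsequence a_{2k} = 7/(2k+19) -> 0. Odd-n subsequence a_{2k+1} = -7/(2k+20) -> 0. Both tend to 0, which suggests the limit is 0; verify directly.
|a_n - 0| = 7/(n+19) < 7/n for every n >= 1.
Given epsilon > 0, choose a positive integer N > 7/epsilon. Then for all n >= N, |a_n| < 7/n <= 7/N < epsilon.
So by the definition of the limit, lim a_n exists and equals 0.

0


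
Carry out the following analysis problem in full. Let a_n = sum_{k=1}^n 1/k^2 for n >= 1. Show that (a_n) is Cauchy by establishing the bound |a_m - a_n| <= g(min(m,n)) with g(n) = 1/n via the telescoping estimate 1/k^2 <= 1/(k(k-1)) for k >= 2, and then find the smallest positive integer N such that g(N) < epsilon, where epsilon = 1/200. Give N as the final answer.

For m > n >= 1: |a_m - a_n| = sum_{k=n+1}^m 1/k^2.
Use 1/k^2 <= 1/(k(k-1)) = 1/(k-1) - 1/k for k >= 2:
sum_{k=n+1}^m 1/k^2 <= sum_{k=n+1}^m (1/(k-1) - 1/k) = 1/n - 1/m <= 1/n.
By symmetry the same bound holds with n,m swapped, so |a_m - a_n| <= 1/min(m,n) = g(min(m,n)). Since g(n) -> 0, (a_n) is Cauchy.
Now solve g(N) < 1/200: 1/N < 1/200 <=> N > 1/(1/200) = 200.
The smallest integer strictly greater than 200 is N = 201.
Check: g(201) = 1/201 < 1/200; g(200) = 1/200 >= 1/200. So N = 201.

201


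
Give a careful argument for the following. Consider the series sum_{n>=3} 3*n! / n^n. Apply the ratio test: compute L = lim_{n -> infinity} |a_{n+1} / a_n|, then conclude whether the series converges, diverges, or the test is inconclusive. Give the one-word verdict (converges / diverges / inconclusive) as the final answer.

Let a_n denote the general term. Form the ratio a_{n+1}/a_n and simplify:
a_{n+1}/a_n = (n/(n + 1))^n
Take the limit as n -> infinity: L = exp(-1).
Since L = exp(-1) < 1, the ratio test implies the series converges.

converges


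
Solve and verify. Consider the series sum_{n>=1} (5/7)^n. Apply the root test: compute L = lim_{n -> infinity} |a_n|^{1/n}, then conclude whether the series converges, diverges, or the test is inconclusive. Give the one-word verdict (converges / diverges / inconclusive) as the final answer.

Let a_n denote the general term. Form |a_n|^(1/n) and simplify:
|a_n|^(1/n) = 5/7
Take the limit as n -> infinity: L = 5/7.
Since L = 5/7 < 1, the root test implies convergence.

converges


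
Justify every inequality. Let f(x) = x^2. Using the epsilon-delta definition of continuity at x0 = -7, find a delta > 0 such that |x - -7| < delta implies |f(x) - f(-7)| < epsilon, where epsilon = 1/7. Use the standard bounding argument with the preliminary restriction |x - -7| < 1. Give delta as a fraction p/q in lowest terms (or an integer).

Factor: |x^2 - (-7)^2| = |x - -7| * |x + -7|.
Impose |x - -7| < 1 first. Then |x + -7| = |(x - -7) + 2*(-7)| <= |x - -7| + 2*|-7| < 1 + 14 = 15.
So |x^2 - (-7)^2| < delta * 15.
We need delta * 15 <= 1/7, i.e. delta <= 1/7/15 = 1/105.
Since 1/105 < 1, this is tighter than 1; take delta = 1/105.
So delta = 1/105 works.

1/105


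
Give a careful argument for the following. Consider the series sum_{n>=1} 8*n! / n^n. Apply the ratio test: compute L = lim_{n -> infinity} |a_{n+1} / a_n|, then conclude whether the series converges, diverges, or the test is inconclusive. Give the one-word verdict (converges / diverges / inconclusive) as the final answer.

Let a_n denote the general term. Form the ratio a_{n+1}/a_n and simplify:
a_{n+1}/a_n = (n/(n + 1))^n
Take the limit as n -> infinity: L = exp(-1).
Since L = exp(-1) < 1, the ratio test implies the series converges.

converges


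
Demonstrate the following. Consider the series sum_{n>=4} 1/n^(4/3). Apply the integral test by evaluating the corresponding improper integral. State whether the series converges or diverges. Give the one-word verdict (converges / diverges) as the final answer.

Let f(x) = x^(-4/3). Then f is positive, continuous, and decreasing on [4, infinity), so the integral test applies.
Compute the improper integral int_{4}^infinity f(x) dx:
  antiderivative F(x) = -3/x^(1/3).
  As x -> infinity, F(x) -> 0 (since p = 4/3 > 1).
  So int = F(infinity) - F(4) = 0 - (-3*2^(1/3)/2) = 3*2^(1/3)/2.
  Finite, so by the integral test, the series converges.

converges


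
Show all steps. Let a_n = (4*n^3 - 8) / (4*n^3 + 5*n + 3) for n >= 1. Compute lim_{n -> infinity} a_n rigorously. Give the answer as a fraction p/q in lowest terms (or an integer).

Divide numerator and denominator by n^3, the highest power:
numerator / n^3 = 4 - 8/n^3
denominator / n^3 = 4 + 5/n^2 + 3/n^3
As n -> infinity, all terms of the form c/n^k (k >= 1) tend to 0.
So numerator / n^3 -> 4 and denominator / n^3 -> 4.
Therefore lim a_n = 1.

1


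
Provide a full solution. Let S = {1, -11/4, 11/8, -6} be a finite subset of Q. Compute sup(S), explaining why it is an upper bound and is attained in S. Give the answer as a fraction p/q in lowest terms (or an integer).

S is finite, so sup(S) = max(S).
Sorted decreasing:
11/8, 1, -11/4, -6
The extremum is 11/8.
For every x in S, x <= 11/8. And 11/8 is in S, so it is attained.
Therefore sup(S) = 11/8.

11/8


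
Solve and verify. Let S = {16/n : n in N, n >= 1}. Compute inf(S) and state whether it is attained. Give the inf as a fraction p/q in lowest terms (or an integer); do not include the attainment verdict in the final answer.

Analysis:
- Values: 16, 8, 16/3, 4, ... strictly decreasing.
- The maximum is 16 (n=1); sup = 16 (attained).
- The set is bounded below by 0; 16/n -> 0 so 0 is the greatest lower bound.
- 0 is not in the set, so inf = 0 is not attained.
Conclusion: inf(S) = 0, not attained in S.

0


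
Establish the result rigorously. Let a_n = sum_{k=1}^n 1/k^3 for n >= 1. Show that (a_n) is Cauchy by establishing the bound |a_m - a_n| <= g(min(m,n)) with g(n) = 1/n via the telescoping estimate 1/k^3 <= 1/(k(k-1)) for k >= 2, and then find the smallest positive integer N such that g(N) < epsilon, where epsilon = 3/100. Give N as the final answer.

For m > n >= 1: |a_m - a_n| = sum_{k=n+1}^m 1/k^3.
Use 1/k^3 <= 1/(k(k-1)) = 1/(k-1) - 1/k for k >= 2 (which holds since k^3 >= k^2 >= k(k-1) for k >= 2):
sum_{k=n+1}^m 1/k^3 <= sum_{k=n+1}^m (1/(k-1) - 1/k) = 1/n - 1/m <= 1/n.
By symmetry the same bound holds with n,m swapped, so |a_m - a_n| <= 1/min(m,n) = g(min(m,n)). Since g(n) -> 0, (a_n) is Cauchy.
Now solve g(N) < 3/100: 1/N < 3/100 <=> N > 1/(3/100) = 100/3.
The smallest integer strictly greater than 100/3 is N = 34.
Check: g(34) = 1/34 < 3/100; g(33) = 1/33 >= 3/100. So N = 34.

34


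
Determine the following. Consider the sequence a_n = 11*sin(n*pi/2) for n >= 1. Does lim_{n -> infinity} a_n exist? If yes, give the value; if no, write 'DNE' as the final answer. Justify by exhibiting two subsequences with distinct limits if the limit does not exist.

Examine the behaviour of a_n along subsequences.
a_{4k+1} = 11*sin(pi/2 + 2k*pi) = 11 -> 11. a_{4k+3} = 11*sin(3pi/2 + 2k*pi) = -11 -> -11.
Since these two subsequential limits are 11 and -11, distinct, the full sequence cannot converge (a convergent sequence has all subsequences tending to the same limit). So lim a_n does not exist.

DNE


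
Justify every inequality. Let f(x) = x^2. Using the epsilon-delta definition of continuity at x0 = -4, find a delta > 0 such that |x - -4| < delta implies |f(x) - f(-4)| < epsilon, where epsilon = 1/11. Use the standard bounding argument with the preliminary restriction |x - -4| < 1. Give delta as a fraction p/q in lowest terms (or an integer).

Factor: |x^2 - (-4)^2| = |x - -4| * |x + -4|.
Impose |x - -4| < 1 first. Then |x + -4| = |(x - -4) + 2*(-4)| <= |x - -4| + 2*|-4| < 1 + 8 = 9.
So |x^2 - (-4)^2| < delta * 9.
We need delta * 9 <= 1/11, i.e. delta <= 1/11/9 = 1/99.
Since 1/99 < 1, this is tighter than 1; take delta = 1/99.
So delta = 1/99 works.

1/99


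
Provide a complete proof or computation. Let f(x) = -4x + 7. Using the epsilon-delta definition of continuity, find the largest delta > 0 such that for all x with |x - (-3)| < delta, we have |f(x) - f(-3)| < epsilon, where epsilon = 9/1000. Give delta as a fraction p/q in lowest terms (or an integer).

We compute f(-3) = -4*(-3) + 7 = 19.
|f(x) - f(-3)| = |-4x + 7 - (19)| = |-4(x - (-3))| = 4|x - (-3)|.
We need 4|x - (-3)| < 9/1000, i.e. |x - (-3)| < 9/1000 / 4 = 9/4000.
So any delta <= 9/4000 works. Conversely, if delta > 9/4000, then x = -3 + 9/4000 satisfies |x - (-3)| = 9/4000 < delta but |f(x) - f(-3)| = 4 * 9/4000 = 9/1000, which is not < 9/1000; so no larger delta works.
Hence the largest such delta is 9/4000.

9/4000


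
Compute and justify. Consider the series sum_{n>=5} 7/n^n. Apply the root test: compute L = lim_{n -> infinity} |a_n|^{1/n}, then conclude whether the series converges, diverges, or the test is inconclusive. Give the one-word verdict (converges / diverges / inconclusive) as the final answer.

Let a_n denote the general term. Form |a_n|^(1/n) and simplify:
|a_n|^(1/n) = 7^(1/n)/n
Take the limit as n -> infinity: L = 0.
Since L = 0 < 1, the root test implies convergence.

converges


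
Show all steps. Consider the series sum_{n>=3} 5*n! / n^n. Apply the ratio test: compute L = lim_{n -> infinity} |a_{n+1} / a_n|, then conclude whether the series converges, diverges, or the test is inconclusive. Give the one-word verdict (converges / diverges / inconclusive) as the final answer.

Let a_n denote the general term. Form the ratio a_{n+1}/a_n and simplify:
a_{n+1}/a_n = (n/(n + 1))^n
Take the limit as n -> infinity: L = exp(-1).
Since L = exp(-1) < 1, the ratio test implies the series converges.

converges


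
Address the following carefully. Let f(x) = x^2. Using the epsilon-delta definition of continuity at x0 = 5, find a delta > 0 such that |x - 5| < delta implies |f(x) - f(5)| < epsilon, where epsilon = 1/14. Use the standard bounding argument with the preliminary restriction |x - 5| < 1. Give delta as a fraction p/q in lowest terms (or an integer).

Factor: |x^2 - (5)^2| = |x - 5| * |x + 5|.
Impose |x - 5| < 1 first. Then |x + 5| = |(x - 5) + 2*(5)| <= |x - 5| + 2*|5| < 1 + 10 = 11.
So |x^2 - (5)^2| < delta * 11.
We need delta * 11 <= 1/14, i.e. delta <= 1/14/11 = 1/154.
Since 1/154 < 1, this is tighter than 1; take delta = 1/154.
So delta = 1/154 works.

1/154


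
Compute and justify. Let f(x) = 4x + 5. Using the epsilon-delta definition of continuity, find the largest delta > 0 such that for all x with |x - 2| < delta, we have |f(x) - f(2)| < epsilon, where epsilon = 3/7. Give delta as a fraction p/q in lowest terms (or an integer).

We compute f(2) = 4*(2) + 5 = 13.
|f(x) - f(2)| = |4x + 5 - (13)| = |4(x - 2)| = 4|x - 2|.
We need 4|x - 2| < 3/7, i.e. |x - 2| < 3/7 / 4 = 3/28.
So any delta <= 3/28 works. Conversely, if delta > 3/28, then x = 2 + 3/28 satisfies |x - 2| = 3/28 < delta but |f(x) - f(2)| = 4 * 3/28 = 3/7, which is not < 3/7; so no larger delta works.
Hence the largest such delta is 3/28.

3/28


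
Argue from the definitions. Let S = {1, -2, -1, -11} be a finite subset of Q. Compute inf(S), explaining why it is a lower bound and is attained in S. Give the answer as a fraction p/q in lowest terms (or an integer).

S is finite, so inf(S) = min(S).
Sorted increasing:
-11, -2, -1, 1
The extremum is -11.
For every x in S, x >= -11. And -11 is in S, so it is attained.
Therefore inf(S) = -11.

-11


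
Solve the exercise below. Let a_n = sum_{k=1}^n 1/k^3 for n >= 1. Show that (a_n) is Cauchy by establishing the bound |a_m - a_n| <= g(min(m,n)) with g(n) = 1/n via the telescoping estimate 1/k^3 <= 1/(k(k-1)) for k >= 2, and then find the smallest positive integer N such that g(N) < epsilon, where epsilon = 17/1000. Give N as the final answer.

For m > n >= 1: |a_m - a_n| = sum_{k=n+1}^m 1/k^3.
Use 1/k^3 <= 1/(k(k-1)) = 1/(k-1) - 1/k for k >= 2 (which holds since k^3 >= k^2 >= k(k-1) for k >= 2):
sum_{k=n+1}^m 1/k^3 <= sum_{k=n+1}^m (1/(k-1) - 1/k) = 1/n - 1/m <= 1/n.
By symmetry the same bound holds with n,m swapped, so |a_m - a_n| <= 1/min(m,n) = g(min(m,n)). Since g(n) -> 0, (a_n) is Cauchy.
Now solve g(N) < 17/1000: 1/N < 17/1000 <=> N > 1/(17/1000) = 1000/17.
The smallest integer strictly greater than 1000/17 is N = 59.
Check: g(59) = 1/59 < 17/1000; g(58) = 1/58 >= 17/1000. So N = 59.

59


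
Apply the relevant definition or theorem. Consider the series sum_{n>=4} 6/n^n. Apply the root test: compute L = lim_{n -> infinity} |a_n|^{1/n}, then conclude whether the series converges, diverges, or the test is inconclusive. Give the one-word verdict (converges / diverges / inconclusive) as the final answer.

Let a_n denote the general term. Form |a_n|^(1/n) and simplify:
|a_n|^(1/n) = 6^(1/n)/n
Take the limit as n -> infinity: L = 0.
Since L = 0 < 1, the root test implies convergence.

converges


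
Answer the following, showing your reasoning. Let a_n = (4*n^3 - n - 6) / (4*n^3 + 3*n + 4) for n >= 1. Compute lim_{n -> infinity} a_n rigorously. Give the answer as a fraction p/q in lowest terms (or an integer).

Divide numerator and denominator by n^3, the highest power:
numerator / n^3 = 4 - 1/n^2 - 6/n^3
denominator / n^3 = 4 + 3/n^2 + 4/n^3
As n -> infinity, all terms of the form c/n^k (k >= 1) tend to 0.
So numerator / n^3 -> 4 and denominator / n^3 -> 4.
Therefore lim a_n = 1.

1


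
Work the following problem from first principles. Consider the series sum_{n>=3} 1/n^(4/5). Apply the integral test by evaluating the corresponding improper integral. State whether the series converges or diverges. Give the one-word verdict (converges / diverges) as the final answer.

Let f(x) = x^(-4/5). Then f is positive, continuous, and decreasing on [3, infinity), so the integral test applies.
Compute the improper integral int_{3}^infinity f(x) dx:
  antiderivative F(x) = 5*x^(1/5).
  As x -> infinity, F(x) -> infinity (since p = 4/5 < 1).
  So the integral diverges. By the integral test, the series diverges.

diverges


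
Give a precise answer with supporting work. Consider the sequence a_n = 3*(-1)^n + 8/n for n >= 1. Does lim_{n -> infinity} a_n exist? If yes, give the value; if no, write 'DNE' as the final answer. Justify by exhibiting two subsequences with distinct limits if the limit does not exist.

Examine the behaviour of a_n along subsequences.
a_{2k} = 3 + 8/(2k) -> 3. a_{2k+1} = -3 + 8/(2k+1) -> -3.
Since these two subsequential limits are 3 and -3, distinct, the full sequence cannot converge (a convergent sequence has all subsequences tending to the same limit). So lim a_n does not exist.

DNE


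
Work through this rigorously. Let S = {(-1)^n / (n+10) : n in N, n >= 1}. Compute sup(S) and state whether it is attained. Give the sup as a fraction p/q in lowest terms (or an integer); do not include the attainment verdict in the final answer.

Analysis:
- Values: -1/11, 1/12, -1/13, 1/14, -1/15, ...
- Positive terms (even n): 1/(2+10), 1/(4+10), ... decreasing -> max = 1/12 (n=2).
- Negative terms (odd n): -1/(1+10), -1/(3+10), ... increasing -> min = -1/11 (n=1).
- So sup = 1/12 (attained at n=2); inf = -1/11 (attained at n=1).
Conclusion: sup(S) = 1/12, attained in S.

1/12


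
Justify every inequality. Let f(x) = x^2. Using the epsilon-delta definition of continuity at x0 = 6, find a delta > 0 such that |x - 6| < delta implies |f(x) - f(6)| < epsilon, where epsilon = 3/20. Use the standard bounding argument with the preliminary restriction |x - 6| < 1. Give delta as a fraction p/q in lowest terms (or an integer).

Factor: |x^2 - (6)^2| = |x - 6| * |x + 6|.
Impose |x - 6| < 1 first. Then |x + 6| = |(x - 6) + 2*(6)| <= |x - 6| + 2*|6| < 1 + 12 = 13.
So |x^2 - (6)^2| < delta * 13.
We need delta * 13 <= 3/20, i.e. delta <= 3/20/13 = 3/260.
Since 3/260 < 1, this is tighter than 1; take delta = 3/260.
So delta = 3/260 works.

3/260


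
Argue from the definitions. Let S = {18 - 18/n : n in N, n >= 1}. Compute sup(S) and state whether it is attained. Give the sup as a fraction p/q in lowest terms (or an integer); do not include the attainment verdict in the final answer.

Analysis:
- Values: 0, 9, 12, 27/2, ... strictly increasing.
- Minimum is 0 (n=1); inf = 0 (attained).
- 18 - 18/n -> 18 from below; sup = 18, not attained.
Conclusion: sup(S) = 18, not attained in S.

18


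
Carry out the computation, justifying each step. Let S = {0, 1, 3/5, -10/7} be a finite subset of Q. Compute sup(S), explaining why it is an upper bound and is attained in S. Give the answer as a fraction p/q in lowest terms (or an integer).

S is finite, so sup(S) = max(S).
Sorted decreasing:
1, 3/5, 0, -10/7
The extremum is 1.
For every x in S, x <= 1. And 1 is in S, so it is attained.
Therefore sup(S) = 1.

1


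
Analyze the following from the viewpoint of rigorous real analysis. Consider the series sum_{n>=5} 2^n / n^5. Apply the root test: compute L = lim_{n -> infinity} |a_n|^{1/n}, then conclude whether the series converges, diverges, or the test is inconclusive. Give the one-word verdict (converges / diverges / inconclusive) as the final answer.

Let a_n denote the general term. Form |a_n|^(1/n) and simplify:
|a_n|^(1/n) = 2/n^(5/n)
Take the limit as n -> infinity: L = 2.
Since L = 2 > 1, the root test implies divergence.

diverges


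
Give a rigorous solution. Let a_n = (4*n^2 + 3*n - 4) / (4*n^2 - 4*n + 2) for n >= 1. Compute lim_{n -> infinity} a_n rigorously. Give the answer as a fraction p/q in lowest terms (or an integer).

Divide numerator and denominator by n^2, the highest power:
numerator / n^2 = 4 + 3/n - 4/n^2
denominator / n^2 = 4 - 4/n + 2/n^2
As n -> infinity, all terms of the form c/n^k (k >= 1) tend to 0.
So numerator / n^2 -> 4 and denominator / n^2 -> 4.
Therefore lim a_n = 1.

1
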